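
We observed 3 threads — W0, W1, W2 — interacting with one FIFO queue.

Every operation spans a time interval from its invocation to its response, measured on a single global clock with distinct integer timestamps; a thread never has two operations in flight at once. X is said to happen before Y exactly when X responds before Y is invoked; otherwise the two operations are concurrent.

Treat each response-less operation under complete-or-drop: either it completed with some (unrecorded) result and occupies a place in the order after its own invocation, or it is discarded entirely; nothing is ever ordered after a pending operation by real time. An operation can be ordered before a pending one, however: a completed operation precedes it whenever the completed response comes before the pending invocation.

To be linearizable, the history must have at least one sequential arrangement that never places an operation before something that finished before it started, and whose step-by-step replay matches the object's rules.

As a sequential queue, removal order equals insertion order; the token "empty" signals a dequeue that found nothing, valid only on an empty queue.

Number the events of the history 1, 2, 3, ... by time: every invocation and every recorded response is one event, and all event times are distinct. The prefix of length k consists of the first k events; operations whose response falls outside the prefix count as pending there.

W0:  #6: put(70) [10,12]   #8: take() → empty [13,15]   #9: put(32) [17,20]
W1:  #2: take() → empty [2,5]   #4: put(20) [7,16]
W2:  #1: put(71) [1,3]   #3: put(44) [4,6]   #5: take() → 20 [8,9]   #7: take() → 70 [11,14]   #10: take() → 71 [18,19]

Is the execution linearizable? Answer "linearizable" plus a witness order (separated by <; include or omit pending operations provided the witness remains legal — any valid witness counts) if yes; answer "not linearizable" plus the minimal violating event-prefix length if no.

not linearizable — minimal violating prefix: 9 events

cut after 8 events: linearizable; cut after 9 events (#5 responds, time 9): not linearizable
all 3 real-time-respecting orders fail — 4 completed FIFO queue operations, no legal replay
no escape via the 1 pending operation (#4): every completion choice fails
for example #1, #2, #3, #5 (pending dropped) fails at step 2: #2 take() → empty is not legal there
for example #1, #3, #2, #5 (pending dropped) fails at step 3: #2 take() → empty is not legal there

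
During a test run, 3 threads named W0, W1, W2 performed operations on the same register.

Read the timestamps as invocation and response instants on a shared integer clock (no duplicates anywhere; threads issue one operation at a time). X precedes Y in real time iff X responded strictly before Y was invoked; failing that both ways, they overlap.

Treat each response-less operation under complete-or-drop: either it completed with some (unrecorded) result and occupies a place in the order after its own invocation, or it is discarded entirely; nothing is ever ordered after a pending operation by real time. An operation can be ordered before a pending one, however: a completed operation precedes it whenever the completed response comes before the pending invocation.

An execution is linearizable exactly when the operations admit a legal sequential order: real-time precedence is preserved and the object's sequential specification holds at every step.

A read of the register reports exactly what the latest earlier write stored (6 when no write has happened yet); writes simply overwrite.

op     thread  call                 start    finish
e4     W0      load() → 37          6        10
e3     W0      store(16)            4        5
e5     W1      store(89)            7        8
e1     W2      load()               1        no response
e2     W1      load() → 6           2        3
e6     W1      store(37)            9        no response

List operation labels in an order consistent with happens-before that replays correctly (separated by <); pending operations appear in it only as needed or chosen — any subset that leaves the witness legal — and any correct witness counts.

step 1: e1 load() (pending, included) — value 6
step 2: e2 load() → 6 — value 6
step 3: e3 store(16) — value 16
step 4: e5 store(89) — value 89
step 5: e6 store(37) (pending, included) — value 37
step 6: e4 load() → 37 — value 37

e1 < e2 < e3 < e5 < e6 < e4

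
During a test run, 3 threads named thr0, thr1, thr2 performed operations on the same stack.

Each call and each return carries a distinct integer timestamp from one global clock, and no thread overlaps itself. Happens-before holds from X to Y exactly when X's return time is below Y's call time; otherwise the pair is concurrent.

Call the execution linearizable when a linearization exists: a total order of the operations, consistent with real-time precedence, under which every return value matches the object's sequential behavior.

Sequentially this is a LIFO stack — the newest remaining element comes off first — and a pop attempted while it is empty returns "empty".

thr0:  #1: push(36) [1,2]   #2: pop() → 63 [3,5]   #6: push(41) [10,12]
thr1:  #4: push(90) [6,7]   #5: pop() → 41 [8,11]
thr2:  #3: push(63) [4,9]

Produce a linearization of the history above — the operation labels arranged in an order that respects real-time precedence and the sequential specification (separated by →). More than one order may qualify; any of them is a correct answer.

1. #1 push(36), leaving stack <36>
2. #3 push(63), leaving stack <36,63>
3. #2 pop() → 63, leaving stack <36>
4. #4 push(90), leaving stack <36,90>
5. #6 push(41), leaving stack <36,90,41>
6. #5 pop() → 41, leaving stack <36,90>

#1 → #3 → #2 → #4 → #6 → #5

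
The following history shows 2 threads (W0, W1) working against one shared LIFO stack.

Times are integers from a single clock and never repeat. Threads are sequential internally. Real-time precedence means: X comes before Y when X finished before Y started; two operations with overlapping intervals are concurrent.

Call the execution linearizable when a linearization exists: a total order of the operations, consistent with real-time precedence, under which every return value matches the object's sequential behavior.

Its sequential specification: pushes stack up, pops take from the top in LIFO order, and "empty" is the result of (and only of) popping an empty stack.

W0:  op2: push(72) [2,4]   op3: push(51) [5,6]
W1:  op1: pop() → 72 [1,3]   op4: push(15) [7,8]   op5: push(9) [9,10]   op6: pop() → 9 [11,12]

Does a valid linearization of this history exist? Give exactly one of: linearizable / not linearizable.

linearizable

a witness: op2, op1, op3, op4, op5, op6
step 1: op2 push(72) — stack <72>
step 2: op1 pop() → 72 — stack <>
step 3: op3 push(51) — stack <51>
step 4: op4 push(15) — stack <51,15>
step 5: op5 push(9) — stack <51,15,9>
step 6: op6 pop() → 9 — stack <51,15>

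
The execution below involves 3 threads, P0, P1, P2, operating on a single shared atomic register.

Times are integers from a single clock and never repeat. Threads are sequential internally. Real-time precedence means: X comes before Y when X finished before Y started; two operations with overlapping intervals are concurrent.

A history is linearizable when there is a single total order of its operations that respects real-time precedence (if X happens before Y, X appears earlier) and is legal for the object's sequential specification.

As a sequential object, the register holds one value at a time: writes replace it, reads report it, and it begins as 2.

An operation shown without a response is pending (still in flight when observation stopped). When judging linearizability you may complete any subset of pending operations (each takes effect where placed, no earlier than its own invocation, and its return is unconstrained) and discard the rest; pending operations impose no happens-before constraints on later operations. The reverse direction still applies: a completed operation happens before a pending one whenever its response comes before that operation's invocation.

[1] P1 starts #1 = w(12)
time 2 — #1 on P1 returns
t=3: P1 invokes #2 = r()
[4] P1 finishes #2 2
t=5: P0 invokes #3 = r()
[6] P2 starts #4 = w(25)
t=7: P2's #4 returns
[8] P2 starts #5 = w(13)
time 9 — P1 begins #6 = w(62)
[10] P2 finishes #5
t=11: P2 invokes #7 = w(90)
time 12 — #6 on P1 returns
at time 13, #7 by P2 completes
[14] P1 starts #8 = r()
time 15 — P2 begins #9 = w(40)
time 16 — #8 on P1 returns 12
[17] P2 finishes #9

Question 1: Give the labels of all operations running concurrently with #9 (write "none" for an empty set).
#3, #8

#9 runs from 15 to 17; window-overlapping ops are concurrent
#1 [1,2]: before
#2 [3,4]: before
#3 [5,…): concurrent
#4 [6,7]: before
#5 [8,10]: before
#6 [9,12]: before
#7 [11,13]: before
#8 [14,16]: concurrent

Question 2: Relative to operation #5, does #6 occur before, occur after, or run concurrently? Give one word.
concurrent

#6 spans [9,12], #5 spans [8,10]
the intervals overlap in both directions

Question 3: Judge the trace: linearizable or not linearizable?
not linearizable

prefix check: 1..3 passes, 1..4 fails once #2's time-4 response joins
one real-time candidate order over the 2 completed operations — the atomic register replay rejects it
sample order #1, #2 stalls at step 2 — #2 r() → 2 has no legal effect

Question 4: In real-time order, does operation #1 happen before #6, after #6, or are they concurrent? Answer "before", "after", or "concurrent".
before

#1 spans [1,2], #6 spans [9,12]
resp(#1)=2 < inv(#6)=9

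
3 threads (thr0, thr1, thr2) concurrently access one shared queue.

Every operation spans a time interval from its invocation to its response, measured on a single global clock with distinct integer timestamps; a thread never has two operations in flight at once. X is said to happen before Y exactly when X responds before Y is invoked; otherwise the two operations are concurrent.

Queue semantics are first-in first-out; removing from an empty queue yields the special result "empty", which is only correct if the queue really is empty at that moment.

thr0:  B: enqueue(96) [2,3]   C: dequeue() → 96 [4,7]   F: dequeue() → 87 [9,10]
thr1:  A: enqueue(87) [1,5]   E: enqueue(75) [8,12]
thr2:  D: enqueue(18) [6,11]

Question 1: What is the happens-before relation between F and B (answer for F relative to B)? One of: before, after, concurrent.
F spans [9,10], B spans [2,3]
resp(B)=3 < inv(F)=9

after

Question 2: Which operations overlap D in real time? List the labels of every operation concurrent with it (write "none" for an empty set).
D spans [6,11]; an op avoiding the whole window 6..11 is ordered, any other is concurrent
A [1,5]: before
B [2,3]: before
C [4,7]: concurrent
E [8,12]: concurrent
F [9,10]: concurrent

C, E, F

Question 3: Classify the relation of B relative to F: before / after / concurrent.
B spans [2,3], F spans [9,10]
resp(B)=3 < inv(F)=9

before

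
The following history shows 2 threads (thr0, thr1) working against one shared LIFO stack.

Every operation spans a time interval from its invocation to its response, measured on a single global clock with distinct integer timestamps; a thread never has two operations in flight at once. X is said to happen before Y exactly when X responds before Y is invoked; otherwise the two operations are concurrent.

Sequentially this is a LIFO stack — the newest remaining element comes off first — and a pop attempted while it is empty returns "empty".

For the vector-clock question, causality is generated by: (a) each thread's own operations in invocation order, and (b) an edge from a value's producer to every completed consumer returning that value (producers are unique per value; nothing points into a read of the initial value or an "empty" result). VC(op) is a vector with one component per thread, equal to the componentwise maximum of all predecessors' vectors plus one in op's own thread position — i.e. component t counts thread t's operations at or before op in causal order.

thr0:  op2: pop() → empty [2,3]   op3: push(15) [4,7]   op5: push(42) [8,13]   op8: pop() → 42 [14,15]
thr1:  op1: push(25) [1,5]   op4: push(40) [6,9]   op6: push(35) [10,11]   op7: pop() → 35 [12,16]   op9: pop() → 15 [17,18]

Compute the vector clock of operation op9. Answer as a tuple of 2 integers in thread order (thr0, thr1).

(2, 5)

invoked at 1, op1 has no predecessors; its own thr1 bump gives (0, 1)
invoked at 2, op2 has no predecessors; its own thr0 bump gives (1, 0)
merge at op4 (invoked 6): VC(op1)=(0, 1), own-thread bump on thr1 → (0, 2)
merge at op3 (invoked 4): VC(op2)=(1, 0), own-thread bump on thr0 → (2, 0)
merge at op6 (invoked 10): VC(op4)=(0, 2), own-thread bump on thr1 → (0, 3)
merge at op5 (invoked 8): VC(op3)=(2, 0), own-thread bump on thr0 → (3, 0)
merge at op7 (invoked 12): VC(op6)=(0, 3), own-thread bump on thr1 → (0, 4)
merge at op8 (invoked 14): VC(op5)=(3, 0), own-thread bump on thr0 → (4, 0)
merge at op9 (invoked 17): VC(op3)=(2, 0), VC(op7)=(0, 4), own-thread bump on thr1 → (2, 5)
target: VC(op9) = (2, 5)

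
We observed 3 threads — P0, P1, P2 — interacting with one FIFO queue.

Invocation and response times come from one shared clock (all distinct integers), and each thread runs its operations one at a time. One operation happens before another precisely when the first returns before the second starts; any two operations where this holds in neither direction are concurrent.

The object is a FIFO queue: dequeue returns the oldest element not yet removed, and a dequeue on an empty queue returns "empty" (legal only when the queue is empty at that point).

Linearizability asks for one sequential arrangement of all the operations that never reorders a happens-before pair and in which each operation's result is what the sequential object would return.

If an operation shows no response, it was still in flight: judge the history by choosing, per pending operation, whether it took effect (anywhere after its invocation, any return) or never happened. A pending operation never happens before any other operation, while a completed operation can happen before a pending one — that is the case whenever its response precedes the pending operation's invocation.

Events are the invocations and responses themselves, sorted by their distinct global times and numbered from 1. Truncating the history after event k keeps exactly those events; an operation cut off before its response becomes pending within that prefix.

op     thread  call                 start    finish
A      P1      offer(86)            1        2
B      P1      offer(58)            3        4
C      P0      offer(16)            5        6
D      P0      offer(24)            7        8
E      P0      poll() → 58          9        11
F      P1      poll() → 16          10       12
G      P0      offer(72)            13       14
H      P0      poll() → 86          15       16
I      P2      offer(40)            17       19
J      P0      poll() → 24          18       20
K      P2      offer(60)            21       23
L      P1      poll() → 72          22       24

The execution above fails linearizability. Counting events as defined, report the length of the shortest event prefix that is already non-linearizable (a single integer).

12

events 1..11 are linearizable; a witness order is A, B, C, D, F, E:
1. A offer(86), leaving queue <86>
2. B offer(58), leaving queue <86,58>
3. C offer(16), leaving queue <86,58,16>
4. D offer(24), leaving queue <86,58,16,24>
5. F poll() (pending, included), leaving queue <58,16,24>
6. E poll() → 58, leaving queue <16,24>
include event 12 — F responding at 12 — and every candidate order breaks
take A, B, C, D, E, F: step 5 already fails, because E poll() → 58 cannot occur there
take A, B, C, D, F, E: step 5 already fails, because F poll() → 16 cannot occur there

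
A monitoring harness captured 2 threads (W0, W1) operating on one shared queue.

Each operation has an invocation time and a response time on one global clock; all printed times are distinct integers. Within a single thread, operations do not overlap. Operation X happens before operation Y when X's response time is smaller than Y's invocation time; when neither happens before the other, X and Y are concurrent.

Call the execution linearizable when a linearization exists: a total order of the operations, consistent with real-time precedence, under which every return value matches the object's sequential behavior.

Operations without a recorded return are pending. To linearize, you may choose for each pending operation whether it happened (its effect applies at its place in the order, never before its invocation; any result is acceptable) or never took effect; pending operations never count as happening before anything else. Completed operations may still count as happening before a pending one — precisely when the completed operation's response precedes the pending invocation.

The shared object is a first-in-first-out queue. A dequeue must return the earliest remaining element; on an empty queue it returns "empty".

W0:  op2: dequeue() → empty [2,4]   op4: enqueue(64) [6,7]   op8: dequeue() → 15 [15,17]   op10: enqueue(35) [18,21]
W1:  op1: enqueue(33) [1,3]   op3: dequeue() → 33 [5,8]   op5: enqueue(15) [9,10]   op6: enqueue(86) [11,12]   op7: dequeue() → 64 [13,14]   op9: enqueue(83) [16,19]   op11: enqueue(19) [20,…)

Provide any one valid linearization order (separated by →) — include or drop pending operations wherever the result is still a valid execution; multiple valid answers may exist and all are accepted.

op2 → op1 → op3 → op4 → op5 → op6 → op7 → op8 → op9 → op10

1. op2 dequeue() → empty, leaving queue <>
2. op1 enqueue(33), leaving queue <33>
3. op3 dequeue() → 33, leaving queue <>
4. op4 enqueue(64), leaving queue <64>
5. op5 enqueue(15), leaving queue <64,15>
6. op6 enqueue(86), leaving queue <64,15,86>
7. op7 dequeue() → 64, leaving queue <15,86>
8. op8 dequeue() → 15, leaving queue <86>
9. op9 enqueue(83), leaving queue <86,83>
10. op10 enqueue(35), leaving queue <86,83,35>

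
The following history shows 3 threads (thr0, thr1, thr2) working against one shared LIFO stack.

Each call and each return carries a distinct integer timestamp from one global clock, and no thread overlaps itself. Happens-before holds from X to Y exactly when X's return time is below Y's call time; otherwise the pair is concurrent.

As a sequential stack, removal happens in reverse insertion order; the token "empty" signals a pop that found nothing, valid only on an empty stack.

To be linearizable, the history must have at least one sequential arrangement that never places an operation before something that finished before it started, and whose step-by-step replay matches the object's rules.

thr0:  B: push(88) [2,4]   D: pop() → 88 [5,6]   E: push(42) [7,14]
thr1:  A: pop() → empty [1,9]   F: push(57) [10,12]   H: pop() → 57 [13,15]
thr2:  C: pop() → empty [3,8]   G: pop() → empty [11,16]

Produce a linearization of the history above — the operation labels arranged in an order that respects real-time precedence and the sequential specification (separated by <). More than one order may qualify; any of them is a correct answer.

step 1: A pop() → empty — stack <>
step 2: B push(88) — stack <88>
step 3: D pop() → 88 — stack <>
step 4: C pop() → empty — stack <>
step 5: F push(57) — stack <57>
step 6: H pop() → 57 — stack <>
step 7: G pop() → empty — stack <>
step 8: E push(42) — stack <42>

A < B < D < C < F < H < G < E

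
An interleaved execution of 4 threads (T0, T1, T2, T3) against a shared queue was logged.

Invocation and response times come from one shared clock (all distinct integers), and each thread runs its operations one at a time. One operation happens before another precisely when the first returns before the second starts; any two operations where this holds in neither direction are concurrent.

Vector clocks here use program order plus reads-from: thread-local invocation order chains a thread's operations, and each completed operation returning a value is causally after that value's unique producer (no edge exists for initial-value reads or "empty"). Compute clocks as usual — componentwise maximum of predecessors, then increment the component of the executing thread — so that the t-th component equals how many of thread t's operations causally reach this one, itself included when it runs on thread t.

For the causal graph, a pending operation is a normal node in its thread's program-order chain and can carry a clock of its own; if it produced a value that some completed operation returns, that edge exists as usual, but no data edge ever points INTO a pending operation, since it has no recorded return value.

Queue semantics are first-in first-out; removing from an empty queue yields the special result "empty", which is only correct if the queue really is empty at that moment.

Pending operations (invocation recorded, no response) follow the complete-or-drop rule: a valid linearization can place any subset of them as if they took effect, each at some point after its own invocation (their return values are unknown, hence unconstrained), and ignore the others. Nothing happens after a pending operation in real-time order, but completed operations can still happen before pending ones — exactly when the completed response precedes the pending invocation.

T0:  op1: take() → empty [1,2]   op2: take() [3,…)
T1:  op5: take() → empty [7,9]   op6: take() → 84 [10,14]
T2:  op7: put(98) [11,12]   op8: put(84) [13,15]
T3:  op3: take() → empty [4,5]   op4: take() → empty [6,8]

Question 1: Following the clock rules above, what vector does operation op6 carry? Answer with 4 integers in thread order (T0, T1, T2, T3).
Answer: (0, 2, 2, 0)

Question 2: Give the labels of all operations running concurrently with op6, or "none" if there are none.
Answer: op2, op7, op8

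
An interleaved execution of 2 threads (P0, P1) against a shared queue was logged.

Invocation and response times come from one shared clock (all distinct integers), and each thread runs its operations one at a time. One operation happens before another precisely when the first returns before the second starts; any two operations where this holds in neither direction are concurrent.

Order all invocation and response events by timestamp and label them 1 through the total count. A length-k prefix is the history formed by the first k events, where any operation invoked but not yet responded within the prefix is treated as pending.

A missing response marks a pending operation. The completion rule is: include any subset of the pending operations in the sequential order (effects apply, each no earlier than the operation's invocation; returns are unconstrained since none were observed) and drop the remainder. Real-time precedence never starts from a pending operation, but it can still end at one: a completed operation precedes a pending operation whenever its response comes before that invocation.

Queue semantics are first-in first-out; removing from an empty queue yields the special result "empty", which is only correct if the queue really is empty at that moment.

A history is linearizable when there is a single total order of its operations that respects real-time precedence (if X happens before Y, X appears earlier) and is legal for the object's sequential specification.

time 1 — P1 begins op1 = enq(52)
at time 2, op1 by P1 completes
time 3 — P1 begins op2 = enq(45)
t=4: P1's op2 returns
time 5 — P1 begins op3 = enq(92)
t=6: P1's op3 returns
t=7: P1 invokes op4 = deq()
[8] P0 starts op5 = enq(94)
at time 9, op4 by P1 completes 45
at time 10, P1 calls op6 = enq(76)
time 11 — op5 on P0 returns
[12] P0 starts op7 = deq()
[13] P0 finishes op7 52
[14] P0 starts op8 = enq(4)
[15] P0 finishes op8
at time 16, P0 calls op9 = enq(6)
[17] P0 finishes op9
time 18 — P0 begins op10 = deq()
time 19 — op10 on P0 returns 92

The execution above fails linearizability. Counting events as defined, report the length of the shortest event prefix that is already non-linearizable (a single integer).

9

events 1..8 are still linearizable — one witness is op1, op2, op3:
after step 1 (op1 enq(52)): queue <52>
after step 2 (op2 enq(45)): queue <52,45>
after step 3 (op3 enq(92)): queue <52,45,92>
with event 9 included (op4 responding at time 9), all real-time-consistent orders fail
including or dropping the 1 pending operation (op5) in any combination fails
one such order, op1, op2, op3, op4 (pending dropped), breaks at step 4 where op4 deq() → 45 is illegal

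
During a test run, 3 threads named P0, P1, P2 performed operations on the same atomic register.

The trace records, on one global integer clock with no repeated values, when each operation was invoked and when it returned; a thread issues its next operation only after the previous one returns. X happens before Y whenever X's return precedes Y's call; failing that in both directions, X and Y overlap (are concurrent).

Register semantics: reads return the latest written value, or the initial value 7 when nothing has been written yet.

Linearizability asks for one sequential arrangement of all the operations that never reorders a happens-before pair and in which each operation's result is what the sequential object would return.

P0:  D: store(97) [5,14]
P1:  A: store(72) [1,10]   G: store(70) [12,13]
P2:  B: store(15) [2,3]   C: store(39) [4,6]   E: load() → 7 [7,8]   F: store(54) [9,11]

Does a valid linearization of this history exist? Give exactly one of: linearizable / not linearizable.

not linearizable

prefix check: 1..7 passes, 1..8 fails once E's time-8 response joins
the sole real-time-consistent order of 3 completed operations fails the atomic register replay
no escape via the 2 pending operations (A, D): every completion choice fails
sample order B, C, E (pending dropped) stalls at step 3 — E load() → 7 has no legal effect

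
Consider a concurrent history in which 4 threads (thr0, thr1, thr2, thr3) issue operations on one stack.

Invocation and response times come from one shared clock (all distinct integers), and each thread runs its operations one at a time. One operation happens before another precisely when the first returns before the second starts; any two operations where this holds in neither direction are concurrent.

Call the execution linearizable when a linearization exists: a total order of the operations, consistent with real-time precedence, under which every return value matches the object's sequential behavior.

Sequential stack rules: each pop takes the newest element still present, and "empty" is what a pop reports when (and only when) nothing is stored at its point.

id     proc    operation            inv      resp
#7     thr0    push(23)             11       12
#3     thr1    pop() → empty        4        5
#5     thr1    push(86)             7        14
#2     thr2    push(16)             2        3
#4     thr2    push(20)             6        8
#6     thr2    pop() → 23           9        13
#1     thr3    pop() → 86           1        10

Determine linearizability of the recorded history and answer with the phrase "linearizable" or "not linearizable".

not linearizable

the violation lands at event 10, #1's response at time 10: events 1..9 linearize, events 1..10 do not
every one of the 4 real-time-consistent orders over 4 completed stack ops fails the sequential spec
no completion choice of the 2 pending operations (#5, #6) rescues it — every subset was tried
take #1, #2, #3, #4 (pending dropped): step 1 already fails, because #1 pop() → 86 cannot occur there
take #2, #1, #3, #4 (pending dropped): step 2 already fails, because #1 pop() → 86 cannot occur there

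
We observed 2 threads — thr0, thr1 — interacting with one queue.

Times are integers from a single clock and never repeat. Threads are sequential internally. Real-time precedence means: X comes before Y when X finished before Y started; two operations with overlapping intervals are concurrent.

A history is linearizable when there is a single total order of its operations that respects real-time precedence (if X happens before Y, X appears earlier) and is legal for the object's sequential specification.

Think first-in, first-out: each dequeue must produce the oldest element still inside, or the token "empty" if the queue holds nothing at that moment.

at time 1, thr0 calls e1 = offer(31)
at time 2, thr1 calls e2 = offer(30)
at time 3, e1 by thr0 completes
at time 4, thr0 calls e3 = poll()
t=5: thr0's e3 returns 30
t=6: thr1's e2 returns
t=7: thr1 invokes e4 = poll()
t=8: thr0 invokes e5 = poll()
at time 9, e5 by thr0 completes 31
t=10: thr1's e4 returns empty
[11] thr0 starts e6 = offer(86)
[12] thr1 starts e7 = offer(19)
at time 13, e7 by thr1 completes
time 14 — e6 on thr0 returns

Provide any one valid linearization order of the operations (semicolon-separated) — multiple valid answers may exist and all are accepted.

after step 1 (e2 offer(30)): queue <30>
after step 2 (e1 offer(31)): queue <30,31>
after step 3 (e3 poll() → 30): queue <31>
after step 4 (e5 poll() → 31): queue <>
after step 5 (e4 poll() → empty): queue <>
after step 6 (e6 offer(86)): queue <86>
after step 7 (e7 offer(19)): queue <86,19>

e2; e1; e3; e5; e4; e6; e7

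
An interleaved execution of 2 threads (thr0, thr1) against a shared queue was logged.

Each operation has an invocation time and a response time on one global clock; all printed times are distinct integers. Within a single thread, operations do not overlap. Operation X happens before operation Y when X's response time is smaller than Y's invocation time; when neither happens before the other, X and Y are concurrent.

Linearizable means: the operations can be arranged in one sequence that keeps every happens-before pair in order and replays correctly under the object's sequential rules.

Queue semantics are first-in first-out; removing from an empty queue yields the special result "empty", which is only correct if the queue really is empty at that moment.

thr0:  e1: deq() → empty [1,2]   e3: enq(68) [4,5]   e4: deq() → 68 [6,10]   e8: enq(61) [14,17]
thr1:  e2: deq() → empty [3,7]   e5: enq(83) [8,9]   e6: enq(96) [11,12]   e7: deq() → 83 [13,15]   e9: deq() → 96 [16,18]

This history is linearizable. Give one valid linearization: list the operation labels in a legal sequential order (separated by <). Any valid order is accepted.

e1 < e2 < e3 < e4 < e5 < e6 < e7 < e8 < e9

step 1: e1 deq() → empty — queue <>
step 2: e2 deq() → empty — queue <>
step 3: e3 enq(68) — queue <68>
step 4: e4 deq() → 68 — queue <>
step 5: e5 enq(83) — queue <83>
step 6: e6 enq(96) — queue <83,96>
step 7: e7 deq() → 83 — queue <96>
step 8: e8 enq(61) — queue <96,61>
step 9: e9 deq() → 96 — queue <61>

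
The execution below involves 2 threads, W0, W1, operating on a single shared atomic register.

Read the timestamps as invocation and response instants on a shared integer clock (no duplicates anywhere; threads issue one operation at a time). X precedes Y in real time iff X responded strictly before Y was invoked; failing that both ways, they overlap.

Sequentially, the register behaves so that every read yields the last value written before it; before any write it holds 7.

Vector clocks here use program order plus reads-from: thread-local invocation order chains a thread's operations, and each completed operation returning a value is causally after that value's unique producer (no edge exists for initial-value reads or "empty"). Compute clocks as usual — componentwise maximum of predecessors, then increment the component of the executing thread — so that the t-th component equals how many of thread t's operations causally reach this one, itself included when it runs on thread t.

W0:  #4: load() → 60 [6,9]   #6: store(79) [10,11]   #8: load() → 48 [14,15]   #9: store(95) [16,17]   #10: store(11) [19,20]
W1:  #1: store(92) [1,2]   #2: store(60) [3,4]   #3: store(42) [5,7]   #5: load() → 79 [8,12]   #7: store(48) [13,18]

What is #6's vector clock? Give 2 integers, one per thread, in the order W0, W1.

no predecessors for #1 (invoked 1): W1 increments from zero → (0, 1)
invoked at 3, #2 merges VC(#1)=(0, 1) and bumps W1's slot → (0, 2)
invoked at 5, #3 merges VC(#2)=(0, 2) and bumps W1's slot → (0, 3)
invoked at 6, #4 merges VC(#2)=(0, 2) and bumps W0's slot → (1, 2)
invoked at 10, #6 merges VC(#4)=(1, 2) and bumps W0's slot → (2, 2)
invoked at 8, #5 merges VC(#3)=(0, 3), VC(#6)=(2, 2) and bumps W1's slot → (2, 4)
invoked at 13, #7 merges VC(#5)=(2, 4) and bumps W1's slot → (2, 5)
invoked at 14, #8 merges VC(#6)=(2, 2), VC(#7)=(2, 5) and bumps W0's slot → (3, 5)
invoked at 16, #9 merges VC(#8)=(3, 5) and bumps W0's slot → (4, 5)
invoked at 19, #10 merges VC(#9)=(4, 5) and bumps W0's slot → (5, 5)
target: VC(#6) = (2, 2)

(2, 2)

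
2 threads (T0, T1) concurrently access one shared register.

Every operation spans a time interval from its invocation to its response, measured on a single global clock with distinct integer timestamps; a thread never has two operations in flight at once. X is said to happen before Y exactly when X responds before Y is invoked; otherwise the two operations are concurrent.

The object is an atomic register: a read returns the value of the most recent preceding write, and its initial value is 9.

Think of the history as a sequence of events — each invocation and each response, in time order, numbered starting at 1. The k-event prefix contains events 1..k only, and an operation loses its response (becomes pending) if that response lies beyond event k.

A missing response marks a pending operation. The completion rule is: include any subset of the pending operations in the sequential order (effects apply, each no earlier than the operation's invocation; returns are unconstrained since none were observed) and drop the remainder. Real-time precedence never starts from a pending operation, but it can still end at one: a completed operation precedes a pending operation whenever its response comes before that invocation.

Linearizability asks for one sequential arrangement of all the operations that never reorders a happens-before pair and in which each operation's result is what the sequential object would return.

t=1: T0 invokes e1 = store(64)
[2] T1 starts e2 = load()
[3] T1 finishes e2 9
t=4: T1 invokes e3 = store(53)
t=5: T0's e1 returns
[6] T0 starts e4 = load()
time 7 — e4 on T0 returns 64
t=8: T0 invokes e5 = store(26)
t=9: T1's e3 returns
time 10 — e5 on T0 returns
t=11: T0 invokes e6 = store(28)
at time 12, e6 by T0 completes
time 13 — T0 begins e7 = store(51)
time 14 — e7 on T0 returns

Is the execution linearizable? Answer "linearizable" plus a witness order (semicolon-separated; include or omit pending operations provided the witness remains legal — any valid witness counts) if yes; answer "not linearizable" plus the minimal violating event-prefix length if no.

after step 1 (e2 load() → 9): value 9
after step 2 (e1 store(64)): value 64
after step 3 (e4 load() → 64): value 64
after step 4 (e3 store(53)): value 53
after step 5 (e5 store(26)): value 26
after step 6 (e6 store(28)): value 28
after step 7 (e7 store(51)): value 51

linearizable — witness: e2; e1; e4; e3; e5; e6; e7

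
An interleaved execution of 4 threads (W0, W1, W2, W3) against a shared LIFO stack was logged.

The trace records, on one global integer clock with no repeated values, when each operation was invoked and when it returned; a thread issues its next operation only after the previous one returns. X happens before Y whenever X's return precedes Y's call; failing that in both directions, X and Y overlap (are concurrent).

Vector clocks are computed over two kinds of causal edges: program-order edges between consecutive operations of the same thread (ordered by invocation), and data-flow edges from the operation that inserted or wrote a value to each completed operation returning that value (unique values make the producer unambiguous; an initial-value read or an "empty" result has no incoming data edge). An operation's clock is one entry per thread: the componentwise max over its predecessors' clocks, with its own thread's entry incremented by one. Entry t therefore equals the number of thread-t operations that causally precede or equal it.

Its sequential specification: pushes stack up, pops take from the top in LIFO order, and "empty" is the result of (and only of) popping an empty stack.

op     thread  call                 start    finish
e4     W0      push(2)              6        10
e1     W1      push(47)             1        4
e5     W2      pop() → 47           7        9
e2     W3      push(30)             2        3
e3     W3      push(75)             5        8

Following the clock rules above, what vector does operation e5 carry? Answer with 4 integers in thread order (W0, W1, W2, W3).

root op e2, invoked 2: fresh clock plus W3's own tick → (0, 0, 0, 1)
root op e1, invoked 1: fresh clock plus W1's own tick → (0, 1, 0, 0)
root op e4, invoked 6: fresh clock plus W0's own tick → (1, 0, 0, 0)
VC(e3, invoked at 5): max of VC(e2)=(0, 0, 0, 1), then +1 on thread W3 → (0, 0, 0, 2)
VC(e5, invoked at 7): max of VC(e1)=(0, 1, 0, 0), then +1 on thread W2 → (0, 1, 1, 0)
target: VC(e5) = (0, 1, 1, 0)

(0, 1, 1, 0)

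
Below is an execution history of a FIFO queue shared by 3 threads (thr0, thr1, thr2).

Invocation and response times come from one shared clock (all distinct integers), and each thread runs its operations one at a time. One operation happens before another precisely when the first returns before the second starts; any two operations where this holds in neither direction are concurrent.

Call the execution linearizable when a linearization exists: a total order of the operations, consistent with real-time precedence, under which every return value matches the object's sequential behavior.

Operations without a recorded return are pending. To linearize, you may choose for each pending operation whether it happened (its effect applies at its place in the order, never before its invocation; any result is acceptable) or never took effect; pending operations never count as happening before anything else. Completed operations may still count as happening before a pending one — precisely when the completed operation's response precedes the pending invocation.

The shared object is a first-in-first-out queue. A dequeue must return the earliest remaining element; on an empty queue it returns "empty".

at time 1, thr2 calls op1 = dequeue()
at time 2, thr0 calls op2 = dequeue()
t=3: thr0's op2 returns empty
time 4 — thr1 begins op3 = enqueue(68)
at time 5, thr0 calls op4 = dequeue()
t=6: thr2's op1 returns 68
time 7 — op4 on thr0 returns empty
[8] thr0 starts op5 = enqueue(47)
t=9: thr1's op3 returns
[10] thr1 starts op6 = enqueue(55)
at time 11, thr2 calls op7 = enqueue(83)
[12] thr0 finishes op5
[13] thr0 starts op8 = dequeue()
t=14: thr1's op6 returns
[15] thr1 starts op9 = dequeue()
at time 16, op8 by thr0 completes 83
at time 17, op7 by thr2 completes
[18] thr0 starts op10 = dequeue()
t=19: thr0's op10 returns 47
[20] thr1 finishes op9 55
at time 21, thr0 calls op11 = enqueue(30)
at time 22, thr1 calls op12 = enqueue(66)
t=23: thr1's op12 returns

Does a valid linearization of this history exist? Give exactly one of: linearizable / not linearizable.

a witness: op2, op3, op1, op4, op6, op7, op5, op9, op8, op10, op11, op12
after step 1 (op2 dequeue() → empty): queue <>
after step 2 (op3 enqueue(68)): queue <68>
after step 3 (op1 dequeue() → 68): queue <>
after step 4 (op4 dequeue() → empty): queue <>
after step 5 (op6 enqueue(55)): queue <55>
after step 6 (op7 enqueue(83)): queue <55,83>
after step 7 (op5 enqueue(47)): queue <55,83,47>
after step 8 (op9 dequeue() → 55): queue <83,47>
after step 9 (op8 dequeue() → 83): queue <47>
after step 10 (op10 dequeue() → 47): queue <>
after step 11 (op11 enqueue(30) (pending, included)): queue <30>
after step 12 (op12 enqueue(66)): queue <30,66>

linearizable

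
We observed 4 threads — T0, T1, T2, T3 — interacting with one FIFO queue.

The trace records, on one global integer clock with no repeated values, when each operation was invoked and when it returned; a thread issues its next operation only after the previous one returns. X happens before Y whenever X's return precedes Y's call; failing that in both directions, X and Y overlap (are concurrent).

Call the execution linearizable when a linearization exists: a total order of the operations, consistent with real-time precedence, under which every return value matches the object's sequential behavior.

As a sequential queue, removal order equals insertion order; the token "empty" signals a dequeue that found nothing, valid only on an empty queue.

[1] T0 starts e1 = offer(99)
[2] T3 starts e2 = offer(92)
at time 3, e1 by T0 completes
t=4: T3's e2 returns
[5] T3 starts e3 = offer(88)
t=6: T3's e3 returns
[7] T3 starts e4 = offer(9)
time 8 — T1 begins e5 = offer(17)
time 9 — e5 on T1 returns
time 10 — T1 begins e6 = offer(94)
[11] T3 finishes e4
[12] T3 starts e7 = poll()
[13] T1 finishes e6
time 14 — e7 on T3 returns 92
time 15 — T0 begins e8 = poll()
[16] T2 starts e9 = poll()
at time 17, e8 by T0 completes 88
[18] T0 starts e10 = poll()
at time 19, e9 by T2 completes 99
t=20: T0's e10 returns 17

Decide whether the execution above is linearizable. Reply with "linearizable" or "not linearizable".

linearizable

one valid linearization: e2, e1, e3, e5, e4, e6, e7, e9, e8, e10
after step 1 (e2 offer(92)): queue <92>
after step 2 (e1 offer(99)): queue <92,99>
after step 3 (e3 offer(88)): queue <92,99,88>
after step 4 (e5 offer(17)): queue <92,99,88,17>
after step 5 (e4 offer(9)): queue <92,99,88,17,9>
after step 6 (e6 offer(94)): queue <92,99,88,17,9,94>
after step 7 (e7 poll() → 92): queue <99,88,17,9,94>
after step 8 (e9 poll() → 99): queue <88,17,9,94>
after step 9 (e8 poll() → 88): queue <17,9,94>
after step 10 (e10 poll() → 17): queue <9,94>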